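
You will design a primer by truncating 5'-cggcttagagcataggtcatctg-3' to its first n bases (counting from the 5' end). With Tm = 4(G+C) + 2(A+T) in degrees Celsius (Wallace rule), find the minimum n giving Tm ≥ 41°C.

n = 14

First 13 bases: CGGCTTAGAGCAT → Tm = 40°C (< 41°C)
First 14 bases: CGGCTTAGAGCATA → Tm = 42°C (≥ 41°C)
Since every base adds ≥2°C, Tm only increases with n, so the threshold is first crossed at n = 14.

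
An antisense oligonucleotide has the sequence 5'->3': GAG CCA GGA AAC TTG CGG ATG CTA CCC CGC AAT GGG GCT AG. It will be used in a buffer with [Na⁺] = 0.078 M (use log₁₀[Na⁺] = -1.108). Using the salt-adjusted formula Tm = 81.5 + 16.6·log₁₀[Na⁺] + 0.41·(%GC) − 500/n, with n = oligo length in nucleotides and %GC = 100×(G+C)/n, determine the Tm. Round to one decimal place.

Length n = 41. Scanning the sequence gives A=10, C=11, T=6, G=14.
G+C = 25, so %GC = 25/41 × 100 = 60.976%
Salt term: 16.6 × (-1.108) = -18.393
GC term: 0.41 × 60.976 = 25; length term: −500/41 = −12.195
Tm = 81.5 + (-18.393) + 25 − 12.195 = 75.912 → 75.9°C

75.9°C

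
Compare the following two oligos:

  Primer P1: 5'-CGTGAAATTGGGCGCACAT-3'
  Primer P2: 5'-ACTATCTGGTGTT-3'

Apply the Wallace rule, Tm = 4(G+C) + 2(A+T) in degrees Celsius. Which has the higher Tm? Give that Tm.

Primer P1, 58°C

Primer P1: A+T=9, G+C=10 → Tm = 2(9)+4(10) = 58°C
Primer P2: A+T=8, G+C=5 → Tm = 2(8)+4(5) = 36°C
58°C vs 36°C → primer P1 is higher.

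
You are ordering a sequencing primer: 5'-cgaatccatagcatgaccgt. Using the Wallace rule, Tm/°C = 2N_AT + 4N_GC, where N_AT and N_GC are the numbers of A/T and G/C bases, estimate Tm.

60°C

Base counts: T=4, A=6, G=4, C=6
So N_AT = 10 and N_GC = 10.
Tm = 2×10 + 4×10 = 60°C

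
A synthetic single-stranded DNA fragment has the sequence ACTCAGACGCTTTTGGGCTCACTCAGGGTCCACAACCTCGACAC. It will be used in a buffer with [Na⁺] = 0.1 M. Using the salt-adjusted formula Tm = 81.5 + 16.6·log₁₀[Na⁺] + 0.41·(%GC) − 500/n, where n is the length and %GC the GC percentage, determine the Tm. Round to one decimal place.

Length n = 44. Base counts: T=9, C=16, G=9, A=10
G+C = 25, so %GC = 25/44 × 100 = 56.818%
Salt term: 16.6 × (-1) = -16.6
GC term: 0.41 × 56.818 = 23.295; length term: −500/44 = −11.364
Tm = 81.5 + (-16.6) + 23.295 − 11.364 = 76.831 → 76.8°C

76.8°C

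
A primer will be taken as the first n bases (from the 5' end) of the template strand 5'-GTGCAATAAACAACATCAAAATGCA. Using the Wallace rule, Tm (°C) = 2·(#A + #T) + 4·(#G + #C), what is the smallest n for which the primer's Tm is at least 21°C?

First 7 bases: GTGCAAT → Tm = 20°C (< 21°C)
First 8 bases: GTGCAATA → Tm = 22°C (≥ 21°C)
Each additional base adds 2°C (A/T) or 4°C (G/C), so Tm is non-decreasing in n; n = 8 is the first length to reach 21°C.

n = 8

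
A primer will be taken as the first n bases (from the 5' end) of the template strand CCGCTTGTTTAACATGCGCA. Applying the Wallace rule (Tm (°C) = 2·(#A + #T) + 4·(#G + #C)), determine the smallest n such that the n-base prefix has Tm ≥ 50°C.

First 16 bases: CCGCTTGTTTAACATG → Tm = 46°C (< 50°C)
First 17 bases: CCGCTTGTTTAACATGC → Tm = 50°C (≥ 50°C)
Each additional base adds 2°C (A/T) or 4°C (G/C), so Tm is non-decreasing in n; n = 17 is the first length to reach 50°C.

n = 17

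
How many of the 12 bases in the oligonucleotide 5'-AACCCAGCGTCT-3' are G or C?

7

Base counts: C=5, A=3, G=2, T=2
Total G or C: 2 + 5 = 7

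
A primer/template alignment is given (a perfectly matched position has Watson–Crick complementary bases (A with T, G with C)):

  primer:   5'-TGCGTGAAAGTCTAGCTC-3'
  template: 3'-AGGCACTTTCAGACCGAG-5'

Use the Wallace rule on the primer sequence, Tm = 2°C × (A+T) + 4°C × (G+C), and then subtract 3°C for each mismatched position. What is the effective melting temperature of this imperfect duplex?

Primer base counts: A=4, T=5, G=5, C=4 → A+T=9, G+C=9
Perfect-match Tm = 2(9) + 4(9) = 18 + 36 = 54°C
Mismatches (positions where the bases are not complementary): 2 (at positions 2, 14)
Effective Tm = 54 − 2×3 = 54 − 6 = 48°C

48°C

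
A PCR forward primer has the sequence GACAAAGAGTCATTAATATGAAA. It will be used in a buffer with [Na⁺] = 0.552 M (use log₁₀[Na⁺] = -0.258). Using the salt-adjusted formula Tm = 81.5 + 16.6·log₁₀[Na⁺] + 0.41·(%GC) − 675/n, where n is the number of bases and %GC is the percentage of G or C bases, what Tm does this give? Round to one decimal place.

Length n = 23. A=12, C=2, T=5, G=4
G+C = 6, so %GC = 6/23 × 100 = 26.087%
Salt term: 16.6 × (-0.258) = -4.283
GC term: 0.41 × 26.087 = 10.696; length term: −675/23 = −29.348
Tm = 81.5 + (-4.283) + 10.696 − 29.348 = 58.565 → 58.6°C

58.6°C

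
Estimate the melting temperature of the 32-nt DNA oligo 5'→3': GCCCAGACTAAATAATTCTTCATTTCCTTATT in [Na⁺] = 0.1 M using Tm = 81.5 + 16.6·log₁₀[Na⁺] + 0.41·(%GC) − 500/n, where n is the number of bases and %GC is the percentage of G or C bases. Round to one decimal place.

62.1°C

Length n = 32. Counting bases: C=8, A=9, T=13, G=2
G+C = 10, so %GC = 10/32 × 100 = 31.25%
Salt term: 16.6 × (-1) = -16.6
GC term: 0.41 × 31.25 = 12.812; length term: −500/32 = −15.625
Tm = 81.5 + (-16.6) + 12.812 − 15.625 = 62.087 → 62.1°C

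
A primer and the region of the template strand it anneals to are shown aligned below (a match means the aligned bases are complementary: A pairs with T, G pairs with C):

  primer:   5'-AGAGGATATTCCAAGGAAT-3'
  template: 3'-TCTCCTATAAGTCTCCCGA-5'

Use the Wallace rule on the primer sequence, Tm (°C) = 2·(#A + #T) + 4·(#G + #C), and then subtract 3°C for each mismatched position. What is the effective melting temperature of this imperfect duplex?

40°C

Primer base counts: A=8, T=4, G=5, C=2 → A+T=12, G+C=7
Perfect-match Tm = 2(12) + 4(7) = 24 + 28 = 52°C
Mismatches (positions where the bases are not complementary): 4 (at positions 12, 13, 17, 18)
Effective Tm = 52 − 4×3 = 52 − 12 = 40°C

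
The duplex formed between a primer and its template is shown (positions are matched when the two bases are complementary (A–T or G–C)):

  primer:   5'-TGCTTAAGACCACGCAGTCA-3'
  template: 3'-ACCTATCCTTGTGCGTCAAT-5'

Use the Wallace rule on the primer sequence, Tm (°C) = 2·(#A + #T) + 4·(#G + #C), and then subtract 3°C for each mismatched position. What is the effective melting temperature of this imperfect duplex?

Primer base counts: A=6, T=4, G=4, C=6 → A+T=10, G+C=10
Perfect-match Tm = 2(10) + 4(10) = 20 + 40 = 60°C
Mismatches (positions where the bases are not complementary): 5 (at positions 3, 4, 7, 10, 19)
Effective Tm = 60 − 5×3 = 60 − 15 = 45°C

45°C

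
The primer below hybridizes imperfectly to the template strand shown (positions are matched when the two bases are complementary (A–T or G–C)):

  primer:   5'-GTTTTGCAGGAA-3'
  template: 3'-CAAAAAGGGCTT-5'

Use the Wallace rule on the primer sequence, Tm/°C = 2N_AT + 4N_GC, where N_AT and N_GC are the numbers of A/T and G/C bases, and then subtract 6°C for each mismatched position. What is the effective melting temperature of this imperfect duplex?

16°C

Primer base counts: A=3, T=4, G=4, C=1 → A+T=7, G+C=5
Perfect-match Tm = 2(7) + 4(5) = 14 + 20 = 34°C
Mismatches (positions where the bases are not complementary): 3 (at positions 6, 8, 9)
Effective Tm = 34 − 3×6 = 34 − 18 = 16°C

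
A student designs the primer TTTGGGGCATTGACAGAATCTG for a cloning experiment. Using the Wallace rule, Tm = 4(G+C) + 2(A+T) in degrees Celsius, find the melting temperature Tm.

T=7, A=5, G=7, C=3
A+T = 12, G+C = 10
Tm = 2×12 + 4×10 = 64°C

64°C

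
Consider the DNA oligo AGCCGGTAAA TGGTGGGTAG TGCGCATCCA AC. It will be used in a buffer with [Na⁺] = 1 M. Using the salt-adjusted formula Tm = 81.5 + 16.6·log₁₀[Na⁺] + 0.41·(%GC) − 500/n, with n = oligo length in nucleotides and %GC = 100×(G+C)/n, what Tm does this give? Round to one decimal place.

Length n = 32. Scanning the sequence gives T=6, G=11, C=7, A=8.
G+C = 18, so %GC = 18/32 × 100 = 56.25%
Salt term: 16.6 × (0) = 0
GC term: 0.41 × 56.25 = 23.062; length term: −500/32 = −15.625
Tm = 81.5 + (0) + 23.062 − 15.625 = 88.937 → 88.9°C

88.9°C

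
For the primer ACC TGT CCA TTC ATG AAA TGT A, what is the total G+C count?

Scanning the sequence gives A=7, C=5, T=7, G=3.
G+C = 3 + 5 = 8

8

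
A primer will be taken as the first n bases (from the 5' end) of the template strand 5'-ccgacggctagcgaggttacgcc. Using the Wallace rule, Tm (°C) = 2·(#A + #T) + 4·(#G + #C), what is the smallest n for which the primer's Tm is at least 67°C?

First 20 bases: CCGACGGCTAGCGAGGTTAC → Tm = 66°C (< 67°C)
First 21 bases: CCGACGGCTAGCGAGGTTACG → Tm = 70°C (≥ 67°C)
Each additional base adds 2°C (A/T) or 4°C (G/C), so Tm is non-decreasing in n; n = 21 is the first length to reach 67°C.

n = 21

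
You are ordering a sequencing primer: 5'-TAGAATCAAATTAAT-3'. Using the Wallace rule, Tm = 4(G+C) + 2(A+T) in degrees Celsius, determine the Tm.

A=8, T=5, C=1, G=1
AT pairs contribute 13, GC pairs contribute 2.
Tm = 2×13 + 4×2 = 34°C

34°C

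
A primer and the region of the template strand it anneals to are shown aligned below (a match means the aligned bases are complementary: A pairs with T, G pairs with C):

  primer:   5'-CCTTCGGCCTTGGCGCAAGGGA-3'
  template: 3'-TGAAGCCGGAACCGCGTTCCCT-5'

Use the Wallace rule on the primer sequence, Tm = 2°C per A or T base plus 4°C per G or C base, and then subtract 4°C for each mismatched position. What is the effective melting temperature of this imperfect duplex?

Primer base counts: A=3, T=4, G=8, C=7 → A+T=7, G+C=15
Perfect-match Tm = 2(7) + 4(15) = 14 + 60 = 74°C
Mismatches (positions where the bases are not complementary): 1 (at position 1)
Effective Tm = 74 − 1×4 = 74 − 4 = 70°C

70°C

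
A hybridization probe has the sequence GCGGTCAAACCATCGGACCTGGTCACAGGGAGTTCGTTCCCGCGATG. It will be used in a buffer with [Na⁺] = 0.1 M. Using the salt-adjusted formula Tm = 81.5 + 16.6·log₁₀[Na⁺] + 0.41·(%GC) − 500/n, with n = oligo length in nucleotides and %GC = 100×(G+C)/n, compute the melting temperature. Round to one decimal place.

Length n = 47. Counting bases: G=15, C=14, A=9, T=9
G+C = 29, so %GC = 29/47 × 100 = 61.702%
Salt term: 16.6 × (-1) = -16.6
GC term: 0.41 × 61.702 = 25.298; length term: −500/47 = −10.638
Tm = 81.5 + (-16.6) + 25.298 − 10.638 = 79.56 → 79.6°C

79.6°C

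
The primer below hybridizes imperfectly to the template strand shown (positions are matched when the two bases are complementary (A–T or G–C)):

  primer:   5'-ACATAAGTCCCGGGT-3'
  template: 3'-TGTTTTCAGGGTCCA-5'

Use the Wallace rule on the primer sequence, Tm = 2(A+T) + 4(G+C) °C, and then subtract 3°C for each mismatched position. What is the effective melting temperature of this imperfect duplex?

Primer base counts: A=4, T=3, G=4, C=4 → A+T=7, G+C=8
Perfect-match Tm = 2(7) + 4(8) = 14 + 32 = 46°C
Mismatches (positions where the bases are not complementary): 2 (at positions 4, 12)
Effective Tm = 46 − 2×3 = 46 − 6 = 40°C

40°C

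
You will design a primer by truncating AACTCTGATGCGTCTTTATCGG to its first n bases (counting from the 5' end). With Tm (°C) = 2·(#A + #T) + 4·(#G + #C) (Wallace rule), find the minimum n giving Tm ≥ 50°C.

n = 18

First 17 bases: AACTCTGATGCGTCTTT → Tm = 48°C (< 50°C)
First 18 bases: AACTCTGATGCGTCTTTA → Tm = 50°C (≥ 50°C)
Since every base adds ≥2°C, Tm only increases with n, so the threshold is first crossed at n = 18.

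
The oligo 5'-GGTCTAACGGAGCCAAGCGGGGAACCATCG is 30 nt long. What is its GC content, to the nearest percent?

Base counts: T=3, A=8, G=11, C=8
G+C = 11 + 8 = 19 out of 30 bases
%GC = 19/30 × 100 = 63.33% ≈ 63%

63%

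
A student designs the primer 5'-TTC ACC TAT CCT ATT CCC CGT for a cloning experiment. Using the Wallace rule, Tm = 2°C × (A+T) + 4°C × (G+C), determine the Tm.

62°C

Base counts: T=8, C=9, G=1, A=3
So N_AT = 11 and N_GC = 10.
Tm = 4·10 + 2·11 = 40 + 22 = 62°C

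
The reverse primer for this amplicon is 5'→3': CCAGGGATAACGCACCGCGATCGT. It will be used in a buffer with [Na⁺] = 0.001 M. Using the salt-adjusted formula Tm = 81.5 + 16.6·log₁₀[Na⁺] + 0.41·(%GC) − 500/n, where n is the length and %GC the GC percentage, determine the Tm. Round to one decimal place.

36.5°C

Length n = 24. T=3, C=8, G=7, A=6
G+C = 15, so %GC = 15/24 × 100 = 62.5%
Salt term: 16.6 × (-3) = -49.8
GC term: 0.41 × 62.5 = 25.625; length term: −500/24 = −20.833
Tm = 81.5 + (-49.8) + 25.625 − 20.833 = 36.492 → 36.5°C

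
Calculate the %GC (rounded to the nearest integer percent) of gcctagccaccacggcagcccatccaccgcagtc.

71%

Scanning the sequence gives T=3, G=7, A=7, C=17.
G+C = 7 + 17 = 24 out of 34 bases
%GC = 24/34 × 100 = 70.59% ≈ 71%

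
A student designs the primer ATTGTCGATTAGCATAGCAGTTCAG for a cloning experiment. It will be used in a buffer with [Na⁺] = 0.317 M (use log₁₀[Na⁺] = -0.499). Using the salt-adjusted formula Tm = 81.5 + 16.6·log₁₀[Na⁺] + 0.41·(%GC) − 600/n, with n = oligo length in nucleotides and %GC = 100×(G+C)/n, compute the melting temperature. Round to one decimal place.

Length n = 25. Base counts: T=8, C=4, G=6, A=7
G+C = 10, so %GC = 10/25 × 100 = 40%
Salt term: 16.6 × (-0.499) = -8.283
GC term: 0.41 × 40 = 16.4; length term: −600/25 = −24
Tm = 81.5 + (-8.283) + 16.4 − 24 = 65.617 → 65.6°C

65.6°C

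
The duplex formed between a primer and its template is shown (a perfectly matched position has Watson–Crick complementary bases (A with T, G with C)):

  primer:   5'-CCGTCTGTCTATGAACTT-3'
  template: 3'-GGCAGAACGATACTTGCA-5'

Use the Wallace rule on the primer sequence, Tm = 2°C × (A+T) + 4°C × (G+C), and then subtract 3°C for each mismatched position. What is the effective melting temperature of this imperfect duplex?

Primer base counts: A=3, T=7, G=3, C=5 → A+T=10, G+C=8
Perfect-match Tm = 2(10) + 4(8) = 20 + 32 = 52°C
Mismatches (positions where the bases are not complementary): 3 (at positions 7, 8, 17)
Effective Tm = 52 − 3×3 = 52 − 9 = 43°C

43°C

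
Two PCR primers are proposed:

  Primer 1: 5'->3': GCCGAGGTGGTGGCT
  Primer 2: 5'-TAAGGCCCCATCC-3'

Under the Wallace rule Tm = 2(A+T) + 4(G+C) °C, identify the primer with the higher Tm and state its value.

Primer 1: A+T=4, G+C=11 → Tm = 2(4)+4(11) = 52°C
Primer 2: A+T=5, G+C=8 → Tm = 2(5)+4(8) = 42°C
52°C vs 42°C → primer 1 is higher.

Primer 1, 52°C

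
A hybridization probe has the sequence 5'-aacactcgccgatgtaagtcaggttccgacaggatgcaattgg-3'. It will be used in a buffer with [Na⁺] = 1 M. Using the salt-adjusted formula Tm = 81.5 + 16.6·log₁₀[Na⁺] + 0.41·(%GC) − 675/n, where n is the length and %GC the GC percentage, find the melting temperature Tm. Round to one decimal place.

Length n = 43. T=9, G=12, C=10, A=12
G+C = 22, so %GC = 22/43 × 100 = 51.163%
Salt term: 16.6 × (0) = 0
GC term: 0.41 × 51.163 = 20.977; length term: −675/43 = −15.698
Tm = 81.5 + (0) + 20.977 − 15.698 = 86.779 → 86.8°C

86.8°C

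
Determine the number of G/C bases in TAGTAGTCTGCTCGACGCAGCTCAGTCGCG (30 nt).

18

Counting bases: C=9, A=5, G=9, T=7
Total G or C: 9 + 9 = 18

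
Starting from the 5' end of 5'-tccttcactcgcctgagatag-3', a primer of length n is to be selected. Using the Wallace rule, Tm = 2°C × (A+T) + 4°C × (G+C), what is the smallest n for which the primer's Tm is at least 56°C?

First 17 bases: TCCTTCACTCGCCTGAG → Tm = 54°C (< 56°C)
First 18 bases: TCCTTCACTCGCCTGAGA → Tm = 56°C (≥ 56°C)
Each additional base adds 2°C (A/T) or 4°C (G/C), so Tm is non-decreasing in n; n = 18 is the first length to reach 56°C.

n = 18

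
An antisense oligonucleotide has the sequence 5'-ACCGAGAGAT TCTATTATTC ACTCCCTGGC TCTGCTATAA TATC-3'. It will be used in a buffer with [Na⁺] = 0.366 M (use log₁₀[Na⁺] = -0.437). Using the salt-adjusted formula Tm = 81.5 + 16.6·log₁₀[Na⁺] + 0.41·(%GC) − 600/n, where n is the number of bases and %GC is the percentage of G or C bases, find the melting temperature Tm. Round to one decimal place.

Length n = 44. Base counts: C=12, T=15, A=11, G=6
G+C = 18, so %GC = 18/44 × 100 = 40.909%
Salt term: 16.6 × (-0.437) = -7.254
GC term: 0.41 × 40.909 = 16.773; length term: −600/44 = −13.636
Tm = 81.5 + (-7.254) + 16.773 − 13.636 = 77.383 → 77.4°C

77.4°C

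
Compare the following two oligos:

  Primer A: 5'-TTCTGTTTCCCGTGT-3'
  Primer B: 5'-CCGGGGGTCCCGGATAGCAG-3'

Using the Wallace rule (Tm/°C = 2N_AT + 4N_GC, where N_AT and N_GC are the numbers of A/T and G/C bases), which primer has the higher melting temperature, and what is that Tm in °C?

Primer B, 70°C

Primer A: A+T=8, G+C=7 → Tm = 2(8)+4(7) = 44°C
Primer B: A+T=5, G+C=15 → Tm = 2(5)+4(15) = 70°C
44°C vs 70°C → primer B is higher.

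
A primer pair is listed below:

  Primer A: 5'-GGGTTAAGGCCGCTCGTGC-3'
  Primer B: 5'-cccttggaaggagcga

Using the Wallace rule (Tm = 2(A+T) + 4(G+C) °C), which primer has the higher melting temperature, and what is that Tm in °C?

Primer A, 64°C

Primer A: A+T=6, G+C=13 → Tm = 2(6)+4(13) = 64°C
Primer B: A+T=6, G+C=10 → Tm = 2(6)+4(10) = 52°C
64°C vs 52°C → primer A is higher.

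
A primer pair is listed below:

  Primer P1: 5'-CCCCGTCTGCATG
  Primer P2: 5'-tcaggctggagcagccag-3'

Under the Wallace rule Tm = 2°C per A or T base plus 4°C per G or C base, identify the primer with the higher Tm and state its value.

Primer P1: A+T=4, G+C=9 → Tm = 2(4)+4(9) = 44°C
Primer P2: A+T=6, G+C=12 → Tm = 2(6)+4(12) = 60°C
44°C vs 60°C → primer P2 is higher.

Primer P2, 60°C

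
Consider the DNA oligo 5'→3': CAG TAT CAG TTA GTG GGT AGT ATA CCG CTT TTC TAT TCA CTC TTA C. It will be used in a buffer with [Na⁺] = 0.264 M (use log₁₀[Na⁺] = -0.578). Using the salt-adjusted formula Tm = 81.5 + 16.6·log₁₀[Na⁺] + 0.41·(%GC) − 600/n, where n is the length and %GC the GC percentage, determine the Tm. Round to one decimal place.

Length n = 46. Scanning the sequence gives G=8, C=10, T=18, A=10.
G+C = 18, so %GC = 18/46 × 100 = 39.13%
Salt term: 16.6 × (-0.578) = -9.595
GC term: 0.41 × 39.13 = 16.043; length term: −600/46 = −13.043
Tm = 81.5 + (-9.595) + 16.043 − 13.043 = 74.905 → 74.9°C

74.9°C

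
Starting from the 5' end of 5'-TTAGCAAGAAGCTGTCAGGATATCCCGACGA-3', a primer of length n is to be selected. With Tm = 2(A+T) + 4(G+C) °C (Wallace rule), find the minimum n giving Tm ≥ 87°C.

First 29 bases: TTAGCAAGAAGCTGTCAGGATATCCCGAC → Tm = 86°C (< 87°C)
First 30 bases: TTAGCAAGAAGCTGTCAGGATATCCCGACG → Tm = 90°C (≥ 87°C)
Each additional base adds 2°C (A/T) or 4°C (G/C), so Tm is non-decreasing in n; n = 30 is the first length to reach 87°C.

n = 30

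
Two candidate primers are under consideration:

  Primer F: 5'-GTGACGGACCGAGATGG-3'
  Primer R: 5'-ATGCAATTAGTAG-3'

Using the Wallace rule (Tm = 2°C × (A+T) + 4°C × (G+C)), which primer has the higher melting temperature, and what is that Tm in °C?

Primer F, 56°C

Primer F: A+T=6, G+C=11 → Tm = 2(6)+4(11) = 56°C
Primer R: A+T=9, G+C=4 → Tm = 2(9)+4(4) = 34°C
56°C vs 34°C → primer F is higher.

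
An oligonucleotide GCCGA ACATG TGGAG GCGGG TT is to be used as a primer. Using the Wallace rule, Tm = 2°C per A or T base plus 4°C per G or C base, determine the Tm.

72°C

G=10, C=4, A=4, T=4
So N_AT = 8 and N_GC = 14.
Tm = 2(8) + 4(14) = 16 + 56 = 72°C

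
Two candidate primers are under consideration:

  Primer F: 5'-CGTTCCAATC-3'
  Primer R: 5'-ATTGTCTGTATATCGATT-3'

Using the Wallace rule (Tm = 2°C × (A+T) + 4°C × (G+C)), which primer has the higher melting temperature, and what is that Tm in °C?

Primer R, 46°C

Primer F: A+T=5, G+C=5 → Tm = 2(5)+4(5) = 30°C
Primer R: A+T=13, G+C=5 → Tm = 2(13)+4(5) = 46°C
30°C vs 46°C → primer R is higher.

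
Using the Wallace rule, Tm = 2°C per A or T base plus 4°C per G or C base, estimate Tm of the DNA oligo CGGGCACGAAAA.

Counting bases: A=5, C=3, G=4, T=0
AT pairs contribute 5, GC pairs contribute 7.
Tm = 2×5 + 4×7 = 38°C

38°C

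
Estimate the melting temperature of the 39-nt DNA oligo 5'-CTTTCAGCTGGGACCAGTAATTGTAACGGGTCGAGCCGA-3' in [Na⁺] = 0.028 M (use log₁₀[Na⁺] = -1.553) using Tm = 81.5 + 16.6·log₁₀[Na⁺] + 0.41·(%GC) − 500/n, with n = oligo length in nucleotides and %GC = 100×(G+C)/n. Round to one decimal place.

Length n = 39. Base counts: A=9, G=12, T=9, C=9
G+C = 21, so %GC = 21/39 × 100 = 53.846%
Salt term: 16.6 × (-1.553) = -25.78
GC term: 0.41 × 53.846 = 22.077; length term: −500/39 = −12.821
Tm = 81.5 + (-25.78) + 22.077 − 12.821 = 64.976 → 65.0°C

65.0°C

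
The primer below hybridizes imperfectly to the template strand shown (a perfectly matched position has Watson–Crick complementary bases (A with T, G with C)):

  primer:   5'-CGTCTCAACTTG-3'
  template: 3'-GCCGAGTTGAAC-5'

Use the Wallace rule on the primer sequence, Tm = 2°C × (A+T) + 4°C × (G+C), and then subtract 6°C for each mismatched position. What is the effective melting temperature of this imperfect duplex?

30°C

Primer base counts: A=2, T=4, G=2, C=4 → A+T=6, G+C=6
Perfect-match Tm = 2(6) + 4(6) = 12 + 24 = 36°C
Mismatches (positions where the bases are not complementary): 1 (at position 3)
Effective Tm = 36 − 1×6 = 36 − 6 = 30°C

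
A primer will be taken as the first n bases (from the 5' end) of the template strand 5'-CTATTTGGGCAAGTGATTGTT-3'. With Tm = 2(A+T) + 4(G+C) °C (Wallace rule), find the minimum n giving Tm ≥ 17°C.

First 6 bases: CTATTT → Tm = 14°C (< 17°C)
First 7 bases: CTATTTG → Tm = 18°C (≥ 17°C)
Since every base adds ≥2°C, Tm only increases with n, so the threshold is first crossed at n = 7.

n = 7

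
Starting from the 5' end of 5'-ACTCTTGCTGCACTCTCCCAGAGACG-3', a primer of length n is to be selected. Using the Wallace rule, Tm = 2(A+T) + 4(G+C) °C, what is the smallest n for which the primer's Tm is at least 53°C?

First 17 bases: ACTCTTGCTGCACTCTC → Tm = 52°C (< 53°C)
First 18 bases: ACTCTTGCTGCACTCTCC → Tm = 56°C (≥ 53°C)
Each additional base adds 2°C (A/T) or 4°C (G/C), so Tm is non-decreasing in n; n = 18 is the first length to reach 53°C.

n = 18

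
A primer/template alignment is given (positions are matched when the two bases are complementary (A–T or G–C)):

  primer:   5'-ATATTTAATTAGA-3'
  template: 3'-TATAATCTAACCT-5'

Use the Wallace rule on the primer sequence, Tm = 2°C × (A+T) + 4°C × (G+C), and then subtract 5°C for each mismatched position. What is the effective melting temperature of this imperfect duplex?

Primer base counts: A=6, T=6, G=1, C=0 → A+T=12, G+C=1
Perfect-match Tm = 2(12) + 4(1) = 24 + 4 = 28°C
Mismatches (positions where the bases are not complementary): 3 (at positions 6, 7, 11)
Effective Tm = 28 − 3×5 = 28 − 15 = 13°C

13°C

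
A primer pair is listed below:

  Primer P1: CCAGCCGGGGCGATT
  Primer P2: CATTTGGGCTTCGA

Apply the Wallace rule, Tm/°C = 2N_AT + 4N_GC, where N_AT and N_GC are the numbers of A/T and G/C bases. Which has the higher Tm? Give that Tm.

Primer P1, 52°C

Primer P1: A+T=4, G+C=11 → Tm = 2(4)+4(11) = 52°C
Primer P2: A+T=7, G+C=7 → Tm = 2(7)+4(7) = 42°C
52°C vs 42°C → primer P1 is higher.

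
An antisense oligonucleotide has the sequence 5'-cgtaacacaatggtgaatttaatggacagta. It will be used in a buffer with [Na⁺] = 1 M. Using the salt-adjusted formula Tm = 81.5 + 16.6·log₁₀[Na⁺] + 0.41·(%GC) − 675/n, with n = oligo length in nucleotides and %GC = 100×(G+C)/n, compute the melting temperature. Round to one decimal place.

Length n = 31. Base counts: G=7, C=4, A=12, T=8
G+C = 11, so %GC = 11/31 × 100 = 35.484%
Salt term: 16.6 × (0) = 0
GC term: 0.41 × 35.484 = 14.548; length term: −675/31 = −21.774
Tm = 81.5 + (0) + 14.548 − 21.774 = 74.274 → 74.3°C

74.3°C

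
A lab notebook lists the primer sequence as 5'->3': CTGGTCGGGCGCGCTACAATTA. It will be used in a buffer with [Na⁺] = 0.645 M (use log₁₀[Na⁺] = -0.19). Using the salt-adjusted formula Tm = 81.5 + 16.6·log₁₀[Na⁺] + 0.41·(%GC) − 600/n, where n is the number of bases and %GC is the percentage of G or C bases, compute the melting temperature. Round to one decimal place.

Length n = 22. Counting bases: T=5, C=6, A=4, G=7
G+C = 13, so %GC = 13/22 × 100 = 59.091%
Salt term: 16.6 × (-0.19) = -3.154
GC term: 0.41 × 59.091 = 24.227; length term: −600/22 = −27.273
Tm = 81.5 + (-3.154) + 24.227 − 27.273 = 75.3 → 75.3°C

75.3°C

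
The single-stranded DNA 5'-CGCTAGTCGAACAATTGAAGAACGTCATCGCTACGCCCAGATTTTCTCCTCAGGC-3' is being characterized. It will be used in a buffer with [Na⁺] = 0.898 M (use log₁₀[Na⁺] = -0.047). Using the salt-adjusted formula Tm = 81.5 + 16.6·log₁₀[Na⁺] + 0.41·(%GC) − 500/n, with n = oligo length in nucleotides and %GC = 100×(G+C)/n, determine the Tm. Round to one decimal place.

92.5°C

Length n = 55. Counting bases: T=13, A=14, C=17, G=11
G+C = 28, so %GC = 28/55 × 100 = 50.909%
Salt term: 16.6 × (-0.047) = -0.78
GC term: 0.41 × 50.909 = 20.873; length term: −500/55 = −9.091
Tm = 81.5 + (-0.78) + 20.873 − 9.091 = 92.502 → 92.5°C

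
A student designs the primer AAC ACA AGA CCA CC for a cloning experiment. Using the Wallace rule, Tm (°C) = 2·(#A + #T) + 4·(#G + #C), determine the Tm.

Scanning the sequence gives G=1, T=0, C=6, A=7.
So N_AT = 7 and N_GC = 7.
Tm = 2×7 + 4×7 = 42°C

42°C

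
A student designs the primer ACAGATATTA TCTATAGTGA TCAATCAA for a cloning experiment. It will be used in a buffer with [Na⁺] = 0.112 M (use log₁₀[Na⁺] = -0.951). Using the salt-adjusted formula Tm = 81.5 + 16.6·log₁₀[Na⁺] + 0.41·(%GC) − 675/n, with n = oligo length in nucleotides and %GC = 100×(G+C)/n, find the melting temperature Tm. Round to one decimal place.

51.9°C

Length n = 28. Base counts: G=3, T=9, A=12, C=4
G+C = 7, so %GC = 7/28 × 100 = 25%
Salt term: 16.6 × (-0.951) = -15.787
GC term: 0.41 × 25 = 10.25; length term: −675/28 = −24.107
Tm = 81.5 + (-15.787) + 10.25 − 24.107 = 51.856 → 51.9°C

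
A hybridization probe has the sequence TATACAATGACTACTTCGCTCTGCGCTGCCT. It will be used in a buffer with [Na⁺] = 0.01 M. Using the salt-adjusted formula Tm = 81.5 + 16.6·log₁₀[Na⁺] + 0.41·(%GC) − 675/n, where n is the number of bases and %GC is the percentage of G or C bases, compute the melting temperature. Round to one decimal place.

Length n = 31. A=6, T=10, G=5, C=10
G+C = 15, so %GC = 15/31 × 100 = 48.387%
Salt term: 16.6 × (-2) = -33.2
GC term: 0.41 × 48.387 = 19.839; length term: −675/31 = −21.774
Tm = 81.5 + (-33.2) + 19.839 − 21.774 = 46.365 → 46.4°C

46.4°C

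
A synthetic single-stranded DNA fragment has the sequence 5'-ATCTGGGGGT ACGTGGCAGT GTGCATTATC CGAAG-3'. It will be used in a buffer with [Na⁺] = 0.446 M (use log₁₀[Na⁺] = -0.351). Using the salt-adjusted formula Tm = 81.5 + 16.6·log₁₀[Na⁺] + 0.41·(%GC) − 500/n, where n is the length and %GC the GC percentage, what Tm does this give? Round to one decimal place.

83.6°C

Length n = 35. Counting bases: G=13, C=6, T=9, A=7
G+C = 19, so %GC = 19/35 × 100 = 54.286%
Salt term: 16.6 × (-0.351) = -5.827
GC term: 0.41 × 54.286 = 22.257; length term: −500/35 = −14.286
Tm = 81.5 + (-5.827) + 22.257 − 14.286 = 83.644 → 83.6°C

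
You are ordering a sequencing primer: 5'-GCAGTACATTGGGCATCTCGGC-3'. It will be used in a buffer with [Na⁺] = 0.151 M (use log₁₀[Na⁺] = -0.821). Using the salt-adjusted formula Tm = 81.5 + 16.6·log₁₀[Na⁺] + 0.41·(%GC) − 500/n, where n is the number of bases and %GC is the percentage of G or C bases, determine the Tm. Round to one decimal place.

Length n = 22. Base counts: C=6, T=5, G=7, A=4
G+C = 13, so %GC = 13/22 × 100 = 59.091%
Salt term: 16.6 × (-0.821) = -13.629
GC term: 0.41 × 59.091 = 24.227; length term: −500/22 = −22.727
Tm = 81.5 + (-13.629) + 24.227 − 22.727 = 69.371 → 69.4°C

69.4°C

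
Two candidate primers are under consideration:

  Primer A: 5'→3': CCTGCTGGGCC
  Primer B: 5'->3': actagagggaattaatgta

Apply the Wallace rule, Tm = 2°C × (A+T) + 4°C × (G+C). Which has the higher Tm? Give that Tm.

Primer A: A+T=2, G+C=9 → Tm = 2(2)+4(9) = 40°C
Primer B: A+T=13, G+C=6 → Tm = 2(13)+4(6) = 50°C
40°C vs 50°C → primer B is higher.

Primer B, 50°C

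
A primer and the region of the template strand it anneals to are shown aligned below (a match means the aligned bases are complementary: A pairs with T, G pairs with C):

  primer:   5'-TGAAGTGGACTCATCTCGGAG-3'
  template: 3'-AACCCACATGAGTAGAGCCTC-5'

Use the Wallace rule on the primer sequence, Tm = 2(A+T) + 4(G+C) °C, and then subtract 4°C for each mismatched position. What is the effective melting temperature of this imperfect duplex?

Primer base counts: A=5, T=5, G=7, C=4 → A+T=10, G+C=11
Perfect-match Tm = 2(10) + 4(11) = 20 + 44 = 64°C
Mismatches (positions where the bases are not complementary): 4 (at positions 2, 3, 4, 8)
Effective Tm = 64 − 4×4 = 64 − 16 = 48°C

48°C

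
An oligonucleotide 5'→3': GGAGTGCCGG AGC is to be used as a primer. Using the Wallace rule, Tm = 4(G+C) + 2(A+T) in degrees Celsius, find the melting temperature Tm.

46°C

Scanning the sequence gives C=3, T=1, A=2, G=7.
A+T = 3, G+C = 10
Tm = 4·10 + 2·3 = 40 + 6 = 46°C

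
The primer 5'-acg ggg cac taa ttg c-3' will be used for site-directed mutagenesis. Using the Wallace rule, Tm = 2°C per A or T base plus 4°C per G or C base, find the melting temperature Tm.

Counting bases: A=4, T=3, G=5, C=4
So N_AT = 7 and N_GC = 9.
Tm = 2(7) + 4(9) = 14 + 36 = 50°C

50°C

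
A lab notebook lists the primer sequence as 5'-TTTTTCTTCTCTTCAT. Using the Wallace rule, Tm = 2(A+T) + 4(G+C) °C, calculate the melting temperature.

40°C

Scanning the sequence gives T=11, A=1, G=0, C=4.
So N_AT = 12 and N_GC = 4.
Tm = 4·4 + 2·12 = 16 + 24 = 40°C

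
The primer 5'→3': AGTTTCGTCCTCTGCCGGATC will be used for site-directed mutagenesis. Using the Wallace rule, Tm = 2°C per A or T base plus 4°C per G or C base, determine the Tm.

66°C

T=7, G=5, C=7, A=2
So N_AT = 9 and N_GC = 12.
Tm = 2(9) + 4(12) = 18 + 48 = 66°C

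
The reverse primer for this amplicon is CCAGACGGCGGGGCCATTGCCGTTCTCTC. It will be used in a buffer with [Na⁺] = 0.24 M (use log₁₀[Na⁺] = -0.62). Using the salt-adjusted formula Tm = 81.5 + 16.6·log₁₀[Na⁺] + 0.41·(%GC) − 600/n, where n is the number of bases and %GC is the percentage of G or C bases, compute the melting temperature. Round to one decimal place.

78.8°C

Length n = 29. Base counts: A=3, G=9, T=6, C=11
G+C = 20, so %GC = 20/29 × 100 = 68.966%
Salt term: 16.6 × (-0.62) = -10.292
GC term: 0.41 × 68.966 = 28.276; length term: −600/29 = −20.69
Tm = 81.5 + (-10.292) + 28.276 − 20.69 = 78.794 → 78.8°C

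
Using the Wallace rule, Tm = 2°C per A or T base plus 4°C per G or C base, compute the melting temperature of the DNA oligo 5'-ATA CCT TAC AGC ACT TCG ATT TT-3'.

62°C

Counting bases: T=9, A=6, G=2, C=6
So N_AT = 15 and N_GC = 8.
Tm = 4·8 + 2·15 = 32 + 30 = 62°C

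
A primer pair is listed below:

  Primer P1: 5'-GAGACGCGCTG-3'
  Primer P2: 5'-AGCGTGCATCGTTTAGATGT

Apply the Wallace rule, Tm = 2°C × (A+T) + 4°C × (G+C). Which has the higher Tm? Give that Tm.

Primer P1: A+T=3, G+C=8 → Tm = 2(3)+4(8) = 38°C
Primer P2: A+T=11, G+C=9 → Tm = 2(11)+4(9) = 58°C
38°C vs 58°C → primer P2 is higher.

Primer P2, 58°C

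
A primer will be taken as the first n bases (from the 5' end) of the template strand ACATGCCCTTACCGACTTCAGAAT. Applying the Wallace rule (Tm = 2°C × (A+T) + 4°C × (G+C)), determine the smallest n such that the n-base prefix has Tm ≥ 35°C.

First 11 bases: ACATGCCCTTA → Tm = 32°C (< 35°C)
First 12 bases: ACATGCCCTTAC → Tm = 36°C (≥ 35°C)
Each additional base adds 2°C (A/T) or 4°C (G/C), so Tm is non-decreasing in n; n = 12 is the first length to reach 35°C.

n = 12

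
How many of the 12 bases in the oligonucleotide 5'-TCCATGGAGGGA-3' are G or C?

7

A=3, C=2, T=2, G=5
Total G or C: 5 + 2 = 7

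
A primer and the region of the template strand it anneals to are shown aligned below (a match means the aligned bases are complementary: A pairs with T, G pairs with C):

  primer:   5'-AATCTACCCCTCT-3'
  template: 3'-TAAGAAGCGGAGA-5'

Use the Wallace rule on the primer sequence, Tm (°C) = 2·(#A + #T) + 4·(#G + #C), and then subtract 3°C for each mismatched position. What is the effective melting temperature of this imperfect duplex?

Primer base counts: A=3, T=4, G=0, C=6 → A+T=7, G+C=6
Perfect-match Tm = 2(7) + 4(6) = 14 + 24 = 38°C
Mismatches (positions where the bases are not complementary): 3 (at positions 2, 6, 8)
Effective Tm = 38 − 3×3 = 38 − 9 = 29°C

29°C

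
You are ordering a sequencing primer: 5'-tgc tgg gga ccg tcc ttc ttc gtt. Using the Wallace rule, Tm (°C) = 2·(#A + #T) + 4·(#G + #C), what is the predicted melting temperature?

76°C

Counting bases: G=7, A=1, C=7, T=9
AT pairs contribute 10, GC pairs contribute 14.
Tm = 2×10 + 4×14 = 76°C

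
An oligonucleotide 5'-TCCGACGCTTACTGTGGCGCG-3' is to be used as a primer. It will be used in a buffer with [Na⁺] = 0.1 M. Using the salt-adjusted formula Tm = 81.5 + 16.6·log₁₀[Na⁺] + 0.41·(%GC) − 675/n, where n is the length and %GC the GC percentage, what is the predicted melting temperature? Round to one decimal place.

60.1°C

Length n = 21. Scanning the sequence gives C=7, T=5, A=2, G=7.
G+C = 14, so %GC = 14/21 × 100 = 66.667%
Salt term: 16.6 × (-1) = -16.6
GC term: 0.41 × 66.667 = 27.333; length term: −675/21 = −32.143
Tm = 81.5 + (-16.6) + 27.333 − 32.143 = 60.09 → 60.1°C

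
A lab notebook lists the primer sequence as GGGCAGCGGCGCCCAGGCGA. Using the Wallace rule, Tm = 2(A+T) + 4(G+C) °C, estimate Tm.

Base counts: T=0, C=7, A=3, G=10
So N_AT = 3 and N_GC = 17.
Tm = 2×3 + 4×17 = 74°C

74°C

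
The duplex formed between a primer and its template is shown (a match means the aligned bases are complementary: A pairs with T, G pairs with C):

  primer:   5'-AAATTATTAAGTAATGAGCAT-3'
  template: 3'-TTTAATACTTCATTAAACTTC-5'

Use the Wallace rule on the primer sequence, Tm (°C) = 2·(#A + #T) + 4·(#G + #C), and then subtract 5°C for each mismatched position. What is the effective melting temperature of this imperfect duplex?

25°C

Primer base counts: A=10, T=7, G=3, C=1 → A+T=17, G+C=4
Perfect-match Tm = 2(17) + 4(4) = 34 + 16 = 50°C
Mismatches (positions where the bases are not complementary): 5 (at positions 8, 16, 17, 19, 21)
Effective Tm = 50 − 5×5 = 50 − 25 = 25°C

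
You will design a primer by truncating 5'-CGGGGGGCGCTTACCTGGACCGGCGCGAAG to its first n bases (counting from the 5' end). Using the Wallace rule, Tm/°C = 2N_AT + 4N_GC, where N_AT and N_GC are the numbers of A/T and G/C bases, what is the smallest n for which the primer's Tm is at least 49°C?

n = 14

First 13 bases: CGGGGGGCGCTTA → Tm = 46°C (< 49°C)
First 14 bases: CGGGGGGCGCTTAC → Tm = 50°C (≥ 49°C)
Each additional base adds 2°C (A/T) or 4°C (G/C), so Tm is non-decreasing in n; n = 14 is the first length to reach 49°C.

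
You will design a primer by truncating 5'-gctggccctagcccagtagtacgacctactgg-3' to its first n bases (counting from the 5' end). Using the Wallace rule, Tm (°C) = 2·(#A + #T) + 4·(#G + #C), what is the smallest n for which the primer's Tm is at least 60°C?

First 17 bases: GCTGGCCCTAGCCCAGT → Tm = 58°C (< 60°C)
First 18 bases: GCTGGCCCTAGCCCAGTA → Tm = 60°C (≥ 60°C)
Each additional base adds 2°C (A/T) or 4°C (G/C), so Tm is non-decreasing in n; n = 18 is the first length to reach 60°C.

n = 18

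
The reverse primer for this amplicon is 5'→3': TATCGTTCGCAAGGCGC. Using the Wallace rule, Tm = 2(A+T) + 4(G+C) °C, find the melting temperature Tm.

Scanning the sequence gives C=5, G=5, T=4, A=3.
So N_AT = 7 and N_GC = 10.
Tm = 2×7 + 4×10 = 54°C

54°C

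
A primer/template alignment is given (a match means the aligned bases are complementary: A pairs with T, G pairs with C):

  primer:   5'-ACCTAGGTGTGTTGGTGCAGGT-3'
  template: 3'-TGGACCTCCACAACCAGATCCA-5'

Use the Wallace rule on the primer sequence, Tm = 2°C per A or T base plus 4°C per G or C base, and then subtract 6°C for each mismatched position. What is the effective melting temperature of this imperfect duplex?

38°C

Primer base counts: A=3, T=7, G=9, C=3 → A+T=10, G+C=12
Perfect-match Tm = 2(10) + 4(12) = 20 + 48 = 68°C
Mismatches (positions where the bases are not complementary): 5 (at positions 5, 7, 8, 17, 18)
Effective Tm = 68 − 5×6 = 68 − 30 = 38°C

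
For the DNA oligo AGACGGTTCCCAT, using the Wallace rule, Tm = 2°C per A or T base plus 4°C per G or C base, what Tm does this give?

Scanning the sequence gives A=3, G=3, T=3, C=4.
AT pairs contribute 6, GC pairs contribute 7.
Tm = 4·7 + 2·6 = 28 + 12 = 40°C

40°C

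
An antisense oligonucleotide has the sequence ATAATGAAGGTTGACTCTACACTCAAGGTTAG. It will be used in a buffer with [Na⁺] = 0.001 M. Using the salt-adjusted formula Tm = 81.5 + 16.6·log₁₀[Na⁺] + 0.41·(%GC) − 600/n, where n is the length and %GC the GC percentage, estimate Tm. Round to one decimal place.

28.3°C

Length n = 32. Base counts: G=7, A=11, C=5, T=9
G+C = 12, so %GC = 12/32 × 100 = 37.5%
Salt term: 16.6 × (-3) = -49.8
GC term: 0.41 × 37.5 = 15.375; length term: −600/32 = −18.75
Tm = 81.5 + (-49.8) + 15.375 − 18.75 = 28.325 → 28.3°C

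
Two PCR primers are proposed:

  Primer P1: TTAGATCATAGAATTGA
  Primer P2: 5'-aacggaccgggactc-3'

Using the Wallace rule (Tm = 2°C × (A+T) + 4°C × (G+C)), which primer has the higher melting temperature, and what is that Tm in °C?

Primer P1: A+T=13, G+C=4 → Tm = 2(13)+4(4) = 42°C
Primer P2: A+T=5, G+C=10 → Tm = 2(5)+4(10) = 50°C
42°C vs 50°C → primer P2 is higher.

Primer P2, 50°C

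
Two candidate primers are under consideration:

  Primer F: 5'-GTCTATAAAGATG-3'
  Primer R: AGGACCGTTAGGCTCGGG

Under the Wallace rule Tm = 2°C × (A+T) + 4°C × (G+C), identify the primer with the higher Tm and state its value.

Primer R, 60°C

Primer F: A+T=9, G+C=4 → Tm = 2(9)+4(4) = 34°C
Primer R: A+T=6, G+C=12 → Tm = 2(6)+4(12) = 60°C
34°C vs 60°C → primer R is higher.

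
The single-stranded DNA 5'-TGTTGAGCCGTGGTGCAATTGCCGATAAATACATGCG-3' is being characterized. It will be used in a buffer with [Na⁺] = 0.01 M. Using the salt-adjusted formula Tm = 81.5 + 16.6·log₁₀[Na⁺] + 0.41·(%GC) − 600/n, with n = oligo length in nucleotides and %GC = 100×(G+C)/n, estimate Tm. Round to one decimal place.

52.0°C

Length n = 37. Base counts: C=7, T=10, A=9, G=11
G+C = 18, so %GC = 18/37 × 100 = 48.649%
Salt term: 16.6 × (-2) = -33.2
GC term: 0.41 × 48.649 = 19.946; length term: −600/37 = −16.216
Tm = 81.5 + (-33.2) + 19.946 − 16.216 = 52.03 → 52.0°C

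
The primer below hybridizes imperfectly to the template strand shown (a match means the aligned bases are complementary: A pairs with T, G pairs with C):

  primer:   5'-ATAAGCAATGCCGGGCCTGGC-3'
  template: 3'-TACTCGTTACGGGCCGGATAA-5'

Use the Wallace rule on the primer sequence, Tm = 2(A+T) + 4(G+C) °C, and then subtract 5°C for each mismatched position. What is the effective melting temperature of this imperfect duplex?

Primer base counts: A=5, T=3, G=7, C=6 → A+T=8, G+C=13
Perfect-match Tm = 2(8) + 4(13) = 16 + 52 = 68°C
Mismatches (positions where the bases are not complementary): 5 (at positions 3, 13, 19, 20, 21)
Effective Tm = 68 − 5×5 = 68 − 25 = 43°C

43°C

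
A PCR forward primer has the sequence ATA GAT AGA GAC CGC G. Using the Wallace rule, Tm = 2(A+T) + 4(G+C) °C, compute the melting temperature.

Base counts: C=3, T=2, A=6, G=5
A+T = 8, G+C = 8
Tm = 4·8 + 2·8 = 32 + 16 = 48°C

48°C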